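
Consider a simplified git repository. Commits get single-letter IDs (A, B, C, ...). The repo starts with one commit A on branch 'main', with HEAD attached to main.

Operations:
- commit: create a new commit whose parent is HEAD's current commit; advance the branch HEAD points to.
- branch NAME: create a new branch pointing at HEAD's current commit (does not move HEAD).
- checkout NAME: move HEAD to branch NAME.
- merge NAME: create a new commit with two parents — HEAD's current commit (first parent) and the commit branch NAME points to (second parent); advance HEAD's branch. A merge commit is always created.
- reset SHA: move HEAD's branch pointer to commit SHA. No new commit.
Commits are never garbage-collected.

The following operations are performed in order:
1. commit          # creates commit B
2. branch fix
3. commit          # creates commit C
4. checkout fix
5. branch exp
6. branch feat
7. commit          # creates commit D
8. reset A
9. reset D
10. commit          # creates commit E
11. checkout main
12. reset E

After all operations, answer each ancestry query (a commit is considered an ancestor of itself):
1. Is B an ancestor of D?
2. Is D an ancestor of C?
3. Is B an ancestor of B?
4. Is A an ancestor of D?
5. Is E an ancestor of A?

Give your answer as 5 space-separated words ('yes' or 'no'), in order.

After op 1 (commit): HEAD=main@B [main=B]
After op 2 (branch): HEAD=main@B [fix=B main=B]
After op 3 (commit): HEAD=main@C [fix=B main=C]
After op 4 (checkout): HEAD=fix@B [fix=B main=C]
After op 5 (branch): HEAD=fix@B [exp=B fix=B main=C]
After op 6 (branch): HEAD=fix@B [exp=B feat=B fix=B main=C]
After op 7 (commit): HEAD=fix@D [exp=B feat=B fix=D main=C]
After op 8 (reset): HEAD=fix@A [exp=B feat=B fix=A main=C]
After op 9 (reset): HEAD=fix@D [exp=B feat=B fix=D main=C]
After op 10 (commit): HEAD=fix@E [exp=B feat=B fix=E main=C]
After op 11 (checkout): HEAD=main@C [exp=B feat=B fix=E main=C]
After op 12 (reset): HEAD=main@E [exp=B feat=B fix=E main=E]
ancestors(D) = {A,B,D}; B in? yes
ancestors(C) = {A,B,C}; D in? no
ancestors(B) = {A,B}; B in? yes
ancestors(D) = {A,B,D}; A in? yes
ancestors(A) = {A}; E in? no

Answer: yes no yes yes no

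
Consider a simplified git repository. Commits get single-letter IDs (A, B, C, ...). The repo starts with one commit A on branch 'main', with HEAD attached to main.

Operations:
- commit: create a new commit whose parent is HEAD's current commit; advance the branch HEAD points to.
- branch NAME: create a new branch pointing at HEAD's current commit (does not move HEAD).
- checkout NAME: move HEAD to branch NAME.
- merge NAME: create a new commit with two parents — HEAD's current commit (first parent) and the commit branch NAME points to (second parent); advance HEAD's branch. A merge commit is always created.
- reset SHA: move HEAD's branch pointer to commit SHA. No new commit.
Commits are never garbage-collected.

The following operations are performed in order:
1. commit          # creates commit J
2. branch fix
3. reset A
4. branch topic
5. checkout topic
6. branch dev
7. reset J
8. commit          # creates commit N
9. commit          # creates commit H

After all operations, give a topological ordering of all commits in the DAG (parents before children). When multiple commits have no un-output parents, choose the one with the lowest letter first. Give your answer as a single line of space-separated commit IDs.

Answer: A J N H

Derivation:
After op 1 (commit): HEAD=main@J [main=J]
After op 2 (branch): HEAD=main@J [fix=J main=J]
After op 3 (reset): HEAD=main@A [fix=J main=A]
After op 4 (branch): HEAD=main@A [fix=J main=A topic=A]
After op 5 (checkout): HEAD=topic@A [fix=J main=A topic=A]
After op 6 (branch): HEAD=topic@A [dev=A fix=J main=A topic=A]
After op 7 (reset): HEAD=topic@J [dev=A fix=J main=A topic=J]
After op 8 (commit): HEAD=topic@N [dev=A fix=J main=A topic=N]
After op 9 (commit): HEAD=topic@H [dev=A fix=J main=A topic=H]
commit A: parents=[]
commit H: parents=['N']
commit J: parents=['A']
commit N: parents=['J']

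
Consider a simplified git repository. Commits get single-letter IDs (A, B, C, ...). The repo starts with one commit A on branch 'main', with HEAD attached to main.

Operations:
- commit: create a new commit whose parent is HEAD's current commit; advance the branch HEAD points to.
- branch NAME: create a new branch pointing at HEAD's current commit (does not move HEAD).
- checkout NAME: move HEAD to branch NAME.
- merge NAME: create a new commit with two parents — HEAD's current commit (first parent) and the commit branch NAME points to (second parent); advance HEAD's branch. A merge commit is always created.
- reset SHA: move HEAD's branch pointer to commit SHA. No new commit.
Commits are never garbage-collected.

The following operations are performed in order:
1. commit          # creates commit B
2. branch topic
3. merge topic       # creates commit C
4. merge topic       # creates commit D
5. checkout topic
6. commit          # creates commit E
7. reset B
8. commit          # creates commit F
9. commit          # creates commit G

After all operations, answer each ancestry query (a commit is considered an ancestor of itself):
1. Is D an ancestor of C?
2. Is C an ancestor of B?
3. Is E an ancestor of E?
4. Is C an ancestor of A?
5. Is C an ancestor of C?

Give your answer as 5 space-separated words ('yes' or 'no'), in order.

After op 1 (commit): HEAD=main@B [main=B]
After op 2 (branch): HEAD=main@B [main=B topic=B]
After op 3 (merge): HEAD=main@C [main=C topic=B]
After op 4 (merge): HEAD=main@D [main=D topic=B]
After op 5 (checkout): HEAD=topic@B [main=D topic=B]
After op 6 (commit): HEAD=topic@E [main=D topic=E]
After op 7 (reset): HEAD=topic@B [main=D topic=B]
After op 8 (commit): HEAD=topic@F [main=D topic=F]
After op 9 (commit): HEAD=topic@G [main=D topic=G]
ancestors(C) = {A,B,C}; D in? no
ancestors(B) = {A,B}; C in? no
ancestors(E) = {A,B,E}; E in? yes
ancestors(A) = {A}; C in? no
ancestors(C) = {A,B,C}; C in? yes

Answer: no no yes no yes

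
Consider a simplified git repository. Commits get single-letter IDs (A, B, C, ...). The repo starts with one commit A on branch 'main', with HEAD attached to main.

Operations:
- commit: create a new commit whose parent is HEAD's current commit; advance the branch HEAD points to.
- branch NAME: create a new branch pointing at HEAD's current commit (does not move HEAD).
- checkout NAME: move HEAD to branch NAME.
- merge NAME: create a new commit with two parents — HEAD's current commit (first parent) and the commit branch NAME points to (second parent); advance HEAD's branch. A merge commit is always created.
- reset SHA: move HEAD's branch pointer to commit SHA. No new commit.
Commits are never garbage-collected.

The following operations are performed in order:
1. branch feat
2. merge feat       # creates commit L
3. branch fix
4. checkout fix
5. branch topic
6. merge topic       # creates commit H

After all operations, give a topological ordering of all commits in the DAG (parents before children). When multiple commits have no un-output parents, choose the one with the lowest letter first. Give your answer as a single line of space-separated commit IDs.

After op 1 (branch): HEAD=main@A [feat=A main=A]
After op 2 (merge): HEAD=main@L [feat=A main=L]
After op 3 (branch): HEAD=main@L [feat=A fix=L main=L]
After op 4 (checkout): HEAD=fix@L [feat=A fix=L main=L]
After op 5 (branch): HEAD=fix@L [feat=A fix=L main=L topic=L]
After op 6 (merge): HEAD=fix@H [feat=A fix=H main=L topic=L]
commit A: parents=[]
commit H: parents=['L', 'L']
commit L: parents=['A', 'A']

Answer: A L H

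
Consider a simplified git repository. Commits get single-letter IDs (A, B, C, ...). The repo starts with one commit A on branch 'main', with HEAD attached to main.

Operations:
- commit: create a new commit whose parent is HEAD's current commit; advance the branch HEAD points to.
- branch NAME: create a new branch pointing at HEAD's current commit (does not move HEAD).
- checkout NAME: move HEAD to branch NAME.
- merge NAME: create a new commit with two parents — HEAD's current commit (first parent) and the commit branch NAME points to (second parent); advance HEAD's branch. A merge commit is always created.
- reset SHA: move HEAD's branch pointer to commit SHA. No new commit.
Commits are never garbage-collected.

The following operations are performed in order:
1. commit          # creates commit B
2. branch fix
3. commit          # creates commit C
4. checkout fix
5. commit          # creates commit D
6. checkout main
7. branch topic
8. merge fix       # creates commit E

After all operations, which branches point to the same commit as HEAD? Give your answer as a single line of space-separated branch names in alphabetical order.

Answer: main

Derivation:
After op 1 (commit): HEAD=main@B [main=B]
After op 2 (branch): HEAD=main@B [fix=B main=B]
After op 3 (commit): HEAD=main@C [fix=B main=C]
After op 4 (checkout): HEAD=fix@B [fix=B main=C]
After op 5 (commit): HEAD=fix@D [fix=D main=C]
After op 6 (checkout): HEAD=main@C [fix=D main=C]
After op 7 (branch): HEAD=main@C [fix=D main=C topic=C]
After op 8 (merge): HEAD=main@E [fix=D main=E topic=C]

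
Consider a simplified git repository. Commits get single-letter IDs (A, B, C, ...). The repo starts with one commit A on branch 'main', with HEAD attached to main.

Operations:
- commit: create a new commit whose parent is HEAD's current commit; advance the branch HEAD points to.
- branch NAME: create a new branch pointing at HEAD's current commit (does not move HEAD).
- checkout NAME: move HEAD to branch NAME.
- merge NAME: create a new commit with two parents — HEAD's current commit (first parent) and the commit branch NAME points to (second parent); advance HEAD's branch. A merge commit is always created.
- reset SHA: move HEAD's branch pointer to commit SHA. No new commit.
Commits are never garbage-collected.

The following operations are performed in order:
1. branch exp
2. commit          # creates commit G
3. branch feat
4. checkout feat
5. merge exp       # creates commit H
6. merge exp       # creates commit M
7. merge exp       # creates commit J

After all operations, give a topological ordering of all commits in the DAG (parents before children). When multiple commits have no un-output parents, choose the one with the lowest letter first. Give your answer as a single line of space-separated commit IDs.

Answer: A G H M J

Derivation:
After op 1 (branch): HEAD=main@A [exp=A main=A]
After op 2 (commit): HEAD=main@G [exp=A main=G]
After op 3 (branch): HEAD=main@G [exp=A feat=G main=G]
After op 4 (checkout): HEAD=feat@G [exp=A feat=G main=G]
After op 5 (merge): HEAD=feat@H [exp=A feat=H main=G]
After op 6 (merge): HEAD=feat@M [exp=A feat=M main=G]
After op 7 (merge): HEAD=feat@J [exp=A feat=J main=G]
commit A: parents=[]
commit G: parents=['A']
commit H: parents=['G', 'A']
commit J: parents=['M', 'A']
commit M: parents=['H', 'A']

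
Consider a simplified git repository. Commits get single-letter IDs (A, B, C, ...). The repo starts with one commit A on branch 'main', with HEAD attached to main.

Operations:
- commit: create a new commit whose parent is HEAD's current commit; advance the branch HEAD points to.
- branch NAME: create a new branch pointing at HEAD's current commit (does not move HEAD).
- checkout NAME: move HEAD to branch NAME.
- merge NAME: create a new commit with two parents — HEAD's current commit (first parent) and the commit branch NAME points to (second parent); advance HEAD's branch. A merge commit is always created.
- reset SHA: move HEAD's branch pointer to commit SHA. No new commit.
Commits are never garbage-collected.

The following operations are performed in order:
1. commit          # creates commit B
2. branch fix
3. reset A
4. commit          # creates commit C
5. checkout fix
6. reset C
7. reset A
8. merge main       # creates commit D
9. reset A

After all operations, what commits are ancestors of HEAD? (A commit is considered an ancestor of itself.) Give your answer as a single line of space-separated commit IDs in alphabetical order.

Answer: A

Derivation:
After op 1 (commit): HEAD=main@B [main=B]
After op 2 (branch): HEAD=main@B [fix=B main=B]
After op 3 (reset): HEAD=main@A [fix=B main=A]
After op 4 (commit): HEAD=main@C [fix=B main=C]
After op 5 (checkout): HEAD=fix@B [fix=B main=C]
After op 6 (reset): HEAD=fix@C [fix=C main=C]
After op 7 (reset): HEAD=fix@A [fix=A main=C]
After op 8 (merge): HEAD=fix@D [fix=D main=C]
After op 9 (reset): HEAD=fix@A [fix=A main=C]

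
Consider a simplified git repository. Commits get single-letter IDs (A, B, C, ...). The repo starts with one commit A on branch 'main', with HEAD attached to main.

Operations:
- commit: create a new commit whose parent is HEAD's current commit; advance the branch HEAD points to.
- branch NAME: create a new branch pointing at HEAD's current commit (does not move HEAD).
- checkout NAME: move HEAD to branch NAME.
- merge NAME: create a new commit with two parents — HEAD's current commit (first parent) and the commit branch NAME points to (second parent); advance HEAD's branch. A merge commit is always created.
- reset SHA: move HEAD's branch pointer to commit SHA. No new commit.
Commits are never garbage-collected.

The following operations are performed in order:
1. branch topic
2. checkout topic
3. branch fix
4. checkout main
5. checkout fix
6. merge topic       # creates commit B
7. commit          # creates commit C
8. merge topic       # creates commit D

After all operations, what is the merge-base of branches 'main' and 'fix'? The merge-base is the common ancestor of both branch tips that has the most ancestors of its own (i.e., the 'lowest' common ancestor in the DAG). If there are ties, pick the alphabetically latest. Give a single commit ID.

After op 1 (branch): HEAD=main@A [main=A topic=A]
After op 2 (checkout): HEAD=topic@A [main=A topic=A]
After op 3 (branch): HEAD=topic@A [fix=A main=A topic=A]
After op 4 (checkout): HEAD=main@A [fix=A main=A topic=A]
After op 5 (checkout): HEAD=fix@A [fix=A main=A topic=A]
After op 6 (merge): HEAD=fix@B [fix=B main=A topic=A]
After op 7 (commit): HEAD=fix@C [fix=C main=A topic=A]
After op 8 (merge): HEAD=fix@D [fix=D main=A topic=A]
ancestors(main=A): ['A']
ancestors(fix=D): ['A', 'B', 'C', 'D']
common: ['A']

Answer: A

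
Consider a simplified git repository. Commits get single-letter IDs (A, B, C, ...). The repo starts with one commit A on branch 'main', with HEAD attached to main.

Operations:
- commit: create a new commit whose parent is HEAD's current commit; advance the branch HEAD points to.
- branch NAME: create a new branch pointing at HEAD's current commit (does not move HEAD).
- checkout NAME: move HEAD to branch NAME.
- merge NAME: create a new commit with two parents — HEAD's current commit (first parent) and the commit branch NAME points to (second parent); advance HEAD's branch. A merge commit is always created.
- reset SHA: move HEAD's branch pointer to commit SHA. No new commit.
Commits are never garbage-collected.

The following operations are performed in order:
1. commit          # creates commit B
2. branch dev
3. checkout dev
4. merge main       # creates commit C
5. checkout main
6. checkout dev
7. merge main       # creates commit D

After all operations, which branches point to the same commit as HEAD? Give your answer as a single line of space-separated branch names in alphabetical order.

Answer: dev

Derivation:
After op 1 (commit): HEAD=main@B [main=B]
After op 2 (branch): HEAD=main@B [dev=B main=B]
After op 3 (checkout): HEAD=dev@B [dev=B main=B]
After op 4 (merge): HEAD=dev@C [dev=C main=B]
After op 5 (checkout): HEAD=main@B [dev=C main=B]
After op 6 (checkout): HEAD=dev@C [dev=C main=B]
After op 7 (merge): HEAD=dev@D [dev=D main=B]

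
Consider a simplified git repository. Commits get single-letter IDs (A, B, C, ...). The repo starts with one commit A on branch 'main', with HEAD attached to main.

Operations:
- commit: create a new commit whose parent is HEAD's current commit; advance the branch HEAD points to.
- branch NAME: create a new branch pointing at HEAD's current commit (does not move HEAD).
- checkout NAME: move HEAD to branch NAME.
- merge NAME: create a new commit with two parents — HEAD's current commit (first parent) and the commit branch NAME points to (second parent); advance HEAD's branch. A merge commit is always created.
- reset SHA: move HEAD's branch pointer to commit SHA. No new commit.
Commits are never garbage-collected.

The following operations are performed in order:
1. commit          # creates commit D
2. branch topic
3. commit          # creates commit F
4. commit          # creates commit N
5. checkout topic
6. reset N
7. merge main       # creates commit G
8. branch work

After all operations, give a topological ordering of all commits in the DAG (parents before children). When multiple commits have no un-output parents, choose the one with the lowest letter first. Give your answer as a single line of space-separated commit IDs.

After op 1 (commit): HEAD=main@D [main=D]
After op 2 (branch): HEAD=main@D [main=D topic=D]
After op 3 (commit): HEAD=main@F [main=F topic=D]
After op 4 (commit): HEAD=main@N [main=N topic=D]
After op 5 (checkout): HEAD=topic@D [main=N topic=D]
After op 6 (reset): HEAD=topic@N [main=N topic=N]
After op 7 (merge): HEAD=topic@G [main=N topic=G]
After op 8 (branch): HEAD=topic@G [main=N topic=G work=G]
commit A: parents=[]
commit D: parents=['A']
commit F: parents=['D']
commit G: parents=['N', 'N']
commit N: parents=['F']

Answer: A D F N G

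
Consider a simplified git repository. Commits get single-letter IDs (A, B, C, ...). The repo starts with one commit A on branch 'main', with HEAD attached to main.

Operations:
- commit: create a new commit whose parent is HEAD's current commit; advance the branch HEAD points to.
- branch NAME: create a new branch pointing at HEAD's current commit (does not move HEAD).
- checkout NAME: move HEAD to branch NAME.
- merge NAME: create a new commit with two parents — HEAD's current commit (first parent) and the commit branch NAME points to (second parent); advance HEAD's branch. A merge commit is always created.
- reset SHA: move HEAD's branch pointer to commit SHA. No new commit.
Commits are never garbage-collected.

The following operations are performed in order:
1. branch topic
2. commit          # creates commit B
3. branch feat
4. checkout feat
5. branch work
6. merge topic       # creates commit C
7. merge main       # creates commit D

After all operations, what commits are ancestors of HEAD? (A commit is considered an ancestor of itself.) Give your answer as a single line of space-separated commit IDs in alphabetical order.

Answer: A B C D

Derivation:
After op 1 (branch): HEAD=main@A [main=A topic=A]
After op 2 (commit): HEAD=main@B [main=B topic=A]
After op 3 (branch): HEAD=main@B [feat=B main=B topic=A]
After op 4 (checkout): HEAD=feat@B [feat=B main=B topic=A]
After op 5 (branch): HEAD=feat@B [feat=B main=B topic=A work=B]
After op 6 (merge): HEAD=feat@C [feat=C main=B topic=A work=B]
After op 7 (merge): HEAD=feat@D [feat=D main=B topic=A work=B]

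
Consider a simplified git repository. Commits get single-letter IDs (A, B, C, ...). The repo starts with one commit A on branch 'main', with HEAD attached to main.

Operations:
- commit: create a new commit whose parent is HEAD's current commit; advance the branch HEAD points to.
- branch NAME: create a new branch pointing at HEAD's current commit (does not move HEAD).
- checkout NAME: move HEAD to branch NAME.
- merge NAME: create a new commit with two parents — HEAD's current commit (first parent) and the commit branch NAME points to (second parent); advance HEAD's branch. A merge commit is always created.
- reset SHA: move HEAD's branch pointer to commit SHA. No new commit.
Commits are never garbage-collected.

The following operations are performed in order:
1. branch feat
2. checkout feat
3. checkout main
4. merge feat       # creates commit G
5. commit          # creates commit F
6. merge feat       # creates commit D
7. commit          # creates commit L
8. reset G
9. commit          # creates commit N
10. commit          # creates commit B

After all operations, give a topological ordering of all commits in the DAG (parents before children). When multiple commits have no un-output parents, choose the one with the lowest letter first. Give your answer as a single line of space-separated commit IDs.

Answer: A G F D L N B

Derivation:
After op 1 (branch): HEAD=main@A [feat=A main=A]
After op 2 (checkout): HEAD=feat@A [feat=A main=A]
After op 3 (checkout): HEAD=main@A [feat=A main=A]
After op 4 (merge): HEAD=main@G [feat=A main=G]
After op 5 (commit): HEAD=main@F [feat=A main=F]
After op 6 (merge): HEAD=main@D [feat=A main=D]
After op 7 (commit): HEAD=main@L [feat=A main=L]
After op 8 (reset): HEAD=main@G [feat=A main=G]
After op 9 (commit): HEAD=main@N [feat=A main=N]
After op 10 (commit): HEAD=main@B [feat=A main=B]
commit A: parents=[]
commit B: parents=['N']
commit D: parents=['F', 'A']
commit F: parents=['G']
commit G: parents=['A', 'A']
commit L: parents=['D']
commit N: parents=['G']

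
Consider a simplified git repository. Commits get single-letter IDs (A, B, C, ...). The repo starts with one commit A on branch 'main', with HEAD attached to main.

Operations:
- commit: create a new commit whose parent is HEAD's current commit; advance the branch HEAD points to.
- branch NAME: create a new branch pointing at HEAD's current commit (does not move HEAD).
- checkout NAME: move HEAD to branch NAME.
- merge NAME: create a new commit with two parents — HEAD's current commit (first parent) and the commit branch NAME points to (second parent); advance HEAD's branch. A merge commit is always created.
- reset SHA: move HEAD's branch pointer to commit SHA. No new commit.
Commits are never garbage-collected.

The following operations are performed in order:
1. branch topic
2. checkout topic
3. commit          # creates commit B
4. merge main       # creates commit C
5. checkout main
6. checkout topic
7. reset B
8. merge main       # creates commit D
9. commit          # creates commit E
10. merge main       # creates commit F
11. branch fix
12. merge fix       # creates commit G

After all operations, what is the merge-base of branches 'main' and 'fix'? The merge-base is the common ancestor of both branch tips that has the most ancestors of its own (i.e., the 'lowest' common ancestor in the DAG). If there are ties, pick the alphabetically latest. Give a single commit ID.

After op 1 (branch): HEAD=main@A [main=A topic=A]
After op 2 (checkout): HEAD=topic@A [main=A topic=A]
After op 3 (commit): HEAD=topic@B [main=A topic=B]
After op 4 (merge): HEAD=topic@C [main=A topic=C]
After op 5 (checkout): HEAD=main@A [main=A topic=C]
After op 6 (checkout): HEAD=topic@C [main=A topic=C]
After op 7 (reset): HEAD=topic@B [main=A topic=B]
After op 8 (merge): HEAD=topic@D [main=A topic=D]
After op 9 (commit): HEAD=topic@E [main=A topic=E]
After op 10 (merge): HEAD=topic@F [main=A topic=F]
After op 11 (branch): HEAD=topic@F [fix=F main=A topic=F]
After op 12 (merge): HEAD=topic@G [fix=F main=A topic=G]
ancestors(main=A): ['A']
ancestors(fix=F): ['A', 'B', 'D', 'E', 'F']
common: ['A']

Answer: A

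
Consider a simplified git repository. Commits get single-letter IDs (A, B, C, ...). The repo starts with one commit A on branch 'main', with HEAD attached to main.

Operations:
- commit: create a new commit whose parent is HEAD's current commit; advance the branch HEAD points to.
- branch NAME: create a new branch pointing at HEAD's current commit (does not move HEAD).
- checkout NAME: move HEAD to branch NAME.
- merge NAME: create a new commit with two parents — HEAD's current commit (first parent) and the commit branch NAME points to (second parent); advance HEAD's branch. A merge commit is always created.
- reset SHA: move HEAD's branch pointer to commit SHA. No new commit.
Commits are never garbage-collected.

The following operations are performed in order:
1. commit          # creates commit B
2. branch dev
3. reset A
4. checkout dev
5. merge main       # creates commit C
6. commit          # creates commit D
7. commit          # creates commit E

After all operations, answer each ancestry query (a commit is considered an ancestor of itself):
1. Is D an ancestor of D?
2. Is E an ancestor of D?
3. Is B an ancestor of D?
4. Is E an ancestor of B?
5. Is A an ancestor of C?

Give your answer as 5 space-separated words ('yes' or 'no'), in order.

Answer: yes no yes no yes

Derivation:
After op 1 (commit): HEAD=main@B [main=B]
After op 2 (branch): HEAD=main@B [dev=B main=B]
After op 3 (reset): HEAD=main@A [dev=B main=A]
After op 4 (checkout): HEAD=dev@B [dev=B main=A]
After op 5 (merge): HEAD=dev@C [dev=C main=A]
After op 6 (commit): HEAD=dev@D [dev=D main=A]
After op 7 (commit): HEAD=dev@E [dev=E main=A]
ancestors(D) = {A,B,C,D}; D in? yes
ancestors(D) = {A,B,C,D}; E in? no
ancestors(D) = {A,B,C,D}; B in? yes
ancestors(B) = {A,B}; E in? no
ancestors(C) = {A,B,C}; A in? yes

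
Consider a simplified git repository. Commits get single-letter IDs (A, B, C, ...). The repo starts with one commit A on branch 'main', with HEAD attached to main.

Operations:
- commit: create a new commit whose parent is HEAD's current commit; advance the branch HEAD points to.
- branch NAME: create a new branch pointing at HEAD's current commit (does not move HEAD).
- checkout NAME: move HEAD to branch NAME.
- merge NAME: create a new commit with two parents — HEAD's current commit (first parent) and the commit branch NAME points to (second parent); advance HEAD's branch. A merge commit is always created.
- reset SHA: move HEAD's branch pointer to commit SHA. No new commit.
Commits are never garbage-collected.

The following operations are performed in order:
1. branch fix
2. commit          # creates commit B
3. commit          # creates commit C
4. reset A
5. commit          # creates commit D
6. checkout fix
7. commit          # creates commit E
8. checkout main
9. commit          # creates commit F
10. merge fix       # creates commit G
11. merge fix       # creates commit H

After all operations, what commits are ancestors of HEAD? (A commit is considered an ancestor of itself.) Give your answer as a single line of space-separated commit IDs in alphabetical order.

After op 1 (branch): HEAD=main@A [fix=A main=A]
After op 2 (commit): HEAD=main@B [fix=A main=B]
After op 3 (commit): HEAD=main@C [fix=A main=C]
After op 4 (reset): HEAD=main@A [fix=A main=A]
After op 5 (commit): HEAD=main@D [fix=A main=D]
After op 6 (checkout): HEAD=fix@A [fix=A main=D]
After op 7 (commit): HEAD=fix@E [fix=E main=D]
After op 8 (checkout): HEAD=main@D [fix=E main=D]
After op 9 (commit): HEAD=main@F [fix=E main=F]
After op 10 (merge): HEAD=main@G [fix=E main=G]
After op 11 (merge): HEAD=main@H [fix=E main=H]

Answer: A D E F G H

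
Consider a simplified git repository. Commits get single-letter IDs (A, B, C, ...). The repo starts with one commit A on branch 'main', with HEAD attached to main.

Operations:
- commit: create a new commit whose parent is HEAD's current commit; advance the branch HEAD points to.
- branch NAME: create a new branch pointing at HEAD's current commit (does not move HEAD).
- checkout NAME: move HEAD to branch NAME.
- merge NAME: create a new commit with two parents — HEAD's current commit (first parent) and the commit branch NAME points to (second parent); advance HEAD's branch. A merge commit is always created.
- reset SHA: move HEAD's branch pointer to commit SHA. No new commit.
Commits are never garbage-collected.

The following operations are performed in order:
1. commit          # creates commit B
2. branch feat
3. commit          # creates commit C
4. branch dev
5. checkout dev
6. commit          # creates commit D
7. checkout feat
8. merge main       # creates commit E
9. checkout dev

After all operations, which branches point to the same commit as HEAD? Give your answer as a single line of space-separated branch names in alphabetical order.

Answer: dev

Derivation:
After op 1 (commit): HEAD=main@B [main=B]
After op 2 (branch): HEAD=main@B [feat=B main=B]
After op 3 (commit): HEAD=main@C [feat=B main=C]
After op 4 (branch): HEAD=main@C [dev=C feat=B main=C]
After op 5 (checkout): HEAD=dev@C [dev=C feat=B main=C]
After op 6 (commit): HEAD=dev@D [dev=D feat=B main=C]
After op 7 (checkout): HEAD=feat@B [dev=D feat=B main=C]
After op 8 (merge): HEAD=feat@E [dev=D feat=E main=C]
After op 9 (checkout): HEAD=dev@D [dev=D feat=E main=C]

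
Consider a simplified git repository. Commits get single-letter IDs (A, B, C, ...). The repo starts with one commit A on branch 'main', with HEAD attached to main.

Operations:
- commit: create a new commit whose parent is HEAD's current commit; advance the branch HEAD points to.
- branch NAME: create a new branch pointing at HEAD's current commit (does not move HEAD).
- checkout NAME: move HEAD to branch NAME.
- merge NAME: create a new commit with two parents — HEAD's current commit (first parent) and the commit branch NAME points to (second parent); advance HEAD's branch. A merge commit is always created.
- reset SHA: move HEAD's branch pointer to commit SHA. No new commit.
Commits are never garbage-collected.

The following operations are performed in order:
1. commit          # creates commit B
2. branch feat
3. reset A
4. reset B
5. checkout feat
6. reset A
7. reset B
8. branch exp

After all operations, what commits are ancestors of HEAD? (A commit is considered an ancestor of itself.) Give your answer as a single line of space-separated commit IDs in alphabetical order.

After op 1 (commit): HEAD=main@B [main=B]
After op 2 (branch): HEAD=main@B [feat=B main=B]
After op 3 (reset): HEAD=main@A [feat=B main=A]
After op 4 (reset): HEAD=main@B [feat=B main=B]
After op 5 (checkout): HEAD=feat@B [feat=B main=B]
After op 6 (reset): HEAD=feat@A [feat=A main=B]
After op 7 (reset): HEAD=feat@B [feat=B main=B]
After op 8 (branch): HEAD=feat@B [exp=B feat=B main=B]

Answer: A B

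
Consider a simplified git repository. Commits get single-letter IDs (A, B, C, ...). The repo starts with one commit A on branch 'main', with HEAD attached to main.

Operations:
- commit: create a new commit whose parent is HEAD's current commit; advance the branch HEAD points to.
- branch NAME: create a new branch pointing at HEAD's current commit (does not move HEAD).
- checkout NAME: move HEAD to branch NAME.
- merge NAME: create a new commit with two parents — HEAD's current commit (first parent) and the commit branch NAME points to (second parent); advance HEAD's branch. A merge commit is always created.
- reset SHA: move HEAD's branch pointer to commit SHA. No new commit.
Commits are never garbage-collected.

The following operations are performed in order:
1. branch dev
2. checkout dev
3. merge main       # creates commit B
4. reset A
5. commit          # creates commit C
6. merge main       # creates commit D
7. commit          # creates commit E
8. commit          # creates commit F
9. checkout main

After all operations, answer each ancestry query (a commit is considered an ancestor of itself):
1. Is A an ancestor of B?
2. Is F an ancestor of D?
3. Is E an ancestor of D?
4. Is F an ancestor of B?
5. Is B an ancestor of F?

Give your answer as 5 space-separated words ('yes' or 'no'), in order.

Answer: yes no no no no

Derivation:
After op 1 (branch): HEAD=main@A [dev=A main=A]
After op 2 (checkout): HEAD=dev@A [dev=A main=A]
After op 3 (merge): HEAD=dev@B [dev=B main=A]
After op 4 (reset): HEAD=dev@A [dev=A main=A]
After op 5 (commit): HEAD=dev@C [dev=C main=A]
After op 6 (merge): HEAD=dev@D [dev=D main=A]
After op 7 (commit): HEAD=dev@E [dev=E main=A]
After op 8 (commit): HEAD=dev@F [dev=F main=A]
After op 9 (checkout): HEAD=main@A [dev=F main=A]
ancestors(B) = {A,B}; A in? yes
ancestors(D) = {A,C,D}; F in? no
ancestors(D) = {A,C,D}; E in? no
ancestors(B) = {A,B}; F in? no
ancestors(F) = {A,C,D,E,F}; B in? no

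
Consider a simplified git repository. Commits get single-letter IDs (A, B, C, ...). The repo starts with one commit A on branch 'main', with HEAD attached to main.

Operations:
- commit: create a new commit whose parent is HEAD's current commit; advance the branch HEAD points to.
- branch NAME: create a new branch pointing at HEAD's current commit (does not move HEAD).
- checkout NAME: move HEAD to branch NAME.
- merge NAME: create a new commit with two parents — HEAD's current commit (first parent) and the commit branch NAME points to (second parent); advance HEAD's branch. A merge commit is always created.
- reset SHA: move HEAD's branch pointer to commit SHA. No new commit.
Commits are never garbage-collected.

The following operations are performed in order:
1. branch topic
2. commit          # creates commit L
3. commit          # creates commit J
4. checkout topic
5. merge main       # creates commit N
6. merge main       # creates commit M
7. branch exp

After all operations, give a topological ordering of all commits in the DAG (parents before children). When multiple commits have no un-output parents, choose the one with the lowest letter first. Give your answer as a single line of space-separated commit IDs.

After op 1 (branch): HEAD=main@A [main=A topic=A]
After op 2 (commit): HEAD=main@L [main=L topic=A]
After op 3 (commit): HEAD=main@J [main=J topic=A]
After op 4 (checkout): HEAD=topic@A [main=J topic=A]
After op 5 (merge): HEAD=topic@N [main=J topic=N]
After op 6 (merge): HEAD=topic@M [main=J topic=M]
After op 7 (branch): HEAD=topic@M [exp=M main=J topic=M]
commit A: parents=[]
commit J: parents=['L']
commit L: parents=['A']
commit M: parents=['N', 'J']
commit N: parents=['A', 'J']

Answer: A L J N M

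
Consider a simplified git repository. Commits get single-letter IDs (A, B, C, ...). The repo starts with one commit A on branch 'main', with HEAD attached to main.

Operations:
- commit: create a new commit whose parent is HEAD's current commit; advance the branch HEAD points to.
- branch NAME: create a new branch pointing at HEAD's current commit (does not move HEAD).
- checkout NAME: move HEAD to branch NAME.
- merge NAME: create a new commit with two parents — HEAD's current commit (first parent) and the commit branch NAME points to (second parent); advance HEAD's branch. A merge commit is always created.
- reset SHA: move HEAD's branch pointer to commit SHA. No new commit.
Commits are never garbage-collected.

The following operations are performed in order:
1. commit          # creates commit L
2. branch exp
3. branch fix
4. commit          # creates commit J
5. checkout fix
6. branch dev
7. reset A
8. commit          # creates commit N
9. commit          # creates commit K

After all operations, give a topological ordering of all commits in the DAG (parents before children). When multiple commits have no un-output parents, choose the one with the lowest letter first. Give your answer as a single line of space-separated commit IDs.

Answer: A L J N K

Derivation:
After op 1 (commit): HEAD=main@L [main=L]
After op 2 (branch): HEAD=main@L [exp=L main=L]
After op 3 (branch): HEAD=main@L [exp=L fix=L main=L]
After op 4 (commit): HEAD=main@J [exp=L fix=L main=J]
After op 5 (checkout): HEAD=fix@L [exp=L fix=L main=J]
After op 6 (branch): HEAD=fix@L [dev=L exp=L fix=L main=J]
After op 7 (reset): HEAD=fix@A [dev=L exp=L fix=A main=J]
After op 8 (commit): HEAD=fix@N [dev=L exp=L fix=N main=J]
After op 9 (commit): HEAD=fix@K [dev=L exp=L fix=K main=J]
commit A: parents=[]
commit J: parents=['L']
commit K: parents=['N']
commit L: parents=['A']
commit N: parents=['A']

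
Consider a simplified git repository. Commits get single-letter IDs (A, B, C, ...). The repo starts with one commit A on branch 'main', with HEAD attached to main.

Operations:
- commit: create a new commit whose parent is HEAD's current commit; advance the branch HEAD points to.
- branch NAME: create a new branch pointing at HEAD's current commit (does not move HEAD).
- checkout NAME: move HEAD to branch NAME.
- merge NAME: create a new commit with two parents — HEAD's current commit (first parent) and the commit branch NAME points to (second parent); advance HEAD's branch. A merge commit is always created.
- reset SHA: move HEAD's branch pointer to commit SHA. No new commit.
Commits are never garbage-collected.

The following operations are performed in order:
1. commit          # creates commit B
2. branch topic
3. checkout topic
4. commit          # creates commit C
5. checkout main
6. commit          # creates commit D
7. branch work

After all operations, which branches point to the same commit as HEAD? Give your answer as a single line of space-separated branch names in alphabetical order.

Answer: main work

Derivation:
After op 1 (commit): HEAD=main@B [main=B]
After op 2 (branch): HEAD=main@B [main=B topic=B]
After op 3 (checkout): HEAD=topic@B [main=B topic=B]
After op 4 (commit): HEAD=topic@C [main=B topic=C]
After op 5 (checkout): HEAD=main@B [main=B topic=C]
After op 6 (commit): HEAD=main@D [main=D topic=C]
After op 7 (branch): HEAD=main@D [main=D topic=C work=D]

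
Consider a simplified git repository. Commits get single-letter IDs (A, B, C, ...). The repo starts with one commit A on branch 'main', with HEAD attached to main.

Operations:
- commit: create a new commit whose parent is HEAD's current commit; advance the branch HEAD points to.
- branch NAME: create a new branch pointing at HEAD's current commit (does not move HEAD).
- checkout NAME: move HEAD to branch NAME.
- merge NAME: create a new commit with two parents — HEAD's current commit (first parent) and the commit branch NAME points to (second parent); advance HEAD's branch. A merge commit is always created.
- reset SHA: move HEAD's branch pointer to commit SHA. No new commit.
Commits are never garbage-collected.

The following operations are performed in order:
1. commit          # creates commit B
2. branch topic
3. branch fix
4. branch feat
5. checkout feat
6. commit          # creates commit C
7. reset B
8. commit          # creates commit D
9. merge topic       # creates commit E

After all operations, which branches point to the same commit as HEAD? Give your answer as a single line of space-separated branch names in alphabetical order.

Answer: feat

Derivation:
After op 1 (commit): HEAD=main@B [main=B]
After op 2 (branch): HEAD=main@B [main=B topic=B]
After op 3 (branch): HEAD=main@B [fix=B main=B topic=B]
After op 4 (branch): HEAD=main@B [feat=B fix=B main=B topic=B]
After op 5 (checkout): HEAD=feat@B [feat=B fix=B main=B topic=B]
After op 6 (commit): HEAD=feat@C [feat=C fix=B main=B topic=B]
After op 7 (reset): HEAD=feat@B [feat=B fix=B main=B topic=B]
After op 8 (commit): HEAD=feat@D [feat=D fix=B main=B topic=B]
After op 9 (merge): HEAD=feat@E [feat=E fix=B main=B topic=B]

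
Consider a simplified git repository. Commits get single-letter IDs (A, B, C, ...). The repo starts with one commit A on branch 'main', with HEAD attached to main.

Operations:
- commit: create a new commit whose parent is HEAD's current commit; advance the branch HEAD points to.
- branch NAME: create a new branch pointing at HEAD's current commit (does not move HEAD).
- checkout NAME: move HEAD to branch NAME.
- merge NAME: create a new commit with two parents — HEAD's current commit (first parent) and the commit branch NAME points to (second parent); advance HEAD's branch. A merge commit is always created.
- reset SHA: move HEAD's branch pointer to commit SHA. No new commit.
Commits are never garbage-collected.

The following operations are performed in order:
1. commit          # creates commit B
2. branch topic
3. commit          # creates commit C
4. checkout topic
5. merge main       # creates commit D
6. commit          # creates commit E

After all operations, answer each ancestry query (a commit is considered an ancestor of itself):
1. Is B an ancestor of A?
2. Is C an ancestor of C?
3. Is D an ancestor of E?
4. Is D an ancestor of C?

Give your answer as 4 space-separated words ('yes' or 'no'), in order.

After op 1 (commit): HEAD=main@B [main=B]
After op 2 (branch): HEAD=main@B [main=B topic=B]
After op 3 (commit): HEAD=main@C [main=C topic=B]
After op 4 (checkout): HEAD=topic@B [main=C topic=B]
After op 5 (merge): HEAD=topic@D [main=C topic=D]
After op 6 (commit): HEAD=topic@E [main=C topic=E]
ancestors(A) = {A}; B in? no
ancestors(C) = {A,B,C}; C in? yes
ancestors(E) = {A,B,C,D,E}; D in? yes
ancestors(C) = {A,B,C}; D in? no

Answer: no yes yes no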